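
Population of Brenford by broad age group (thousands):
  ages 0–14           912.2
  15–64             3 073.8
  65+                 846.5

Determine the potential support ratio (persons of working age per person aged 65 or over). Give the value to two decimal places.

Potential support ratio: 3.63

Potential support ratio = 3 073.8 / 846.5 = 3.63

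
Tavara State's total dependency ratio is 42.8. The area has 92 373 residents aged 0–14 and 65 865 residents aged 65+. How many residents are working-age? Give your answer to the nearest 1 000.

Working-age: 370 000

Total dependency ratio = (youth + elderly) / working-age × 100
42.8 = (92 373 + 65 865) / W × 100
⇒ 370 000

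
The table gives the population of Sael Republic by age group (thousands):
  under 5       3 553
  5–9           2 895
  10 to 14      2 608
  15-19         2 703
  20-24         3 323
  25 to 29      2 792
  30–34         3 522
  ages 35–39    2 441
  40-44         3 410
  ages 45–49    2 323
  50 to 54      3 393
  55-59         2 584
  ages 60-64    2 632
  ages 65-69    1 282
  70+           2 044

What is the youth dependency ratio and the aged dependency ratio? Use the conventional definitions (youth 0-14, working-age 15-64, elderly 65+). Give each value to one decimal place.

0–14: 3 553 + 2 895 + 2 608 = 9 056
15–64: 2 703 + 3 323 + 2 792 + 3 522 + 2 441 + 3 410 + 2 323 + 3 393 + 2 584 + 2 632 = 29 123
65+: 1 282 + 2 044 = 3 326
Youth dependency ratio = 9 056 / 29 123 × 100 = 31.1
Old-age dependency ratio = 3 326 / 29 123 × 100 = 11.4

Youth dependency ratio: 31.1
Old-age dependency ratio: 11.4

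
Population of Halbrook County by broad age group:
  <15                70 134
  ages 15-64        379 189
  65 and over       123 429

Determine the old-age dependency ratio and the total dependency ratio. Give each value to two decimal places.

Old-age dependency ratio: 32.55
Total dependency ratio: 51.05

Old-age dependency ratio = 123 429 / 379 189 × 100 = 32.55
Total dependency ratio = (70 134 + 123 429) / 379 189 × 100 = 193 563 / 379 189 × 100 = 51.05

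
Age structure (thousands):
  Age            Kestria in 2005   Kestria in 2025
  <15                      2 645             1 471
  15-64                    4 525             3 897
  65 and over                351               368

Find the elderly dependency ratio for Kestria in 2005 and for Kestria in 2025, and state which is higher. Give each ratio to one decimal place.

Kestria in 2005: 351 / 4 525 × 100 = 7.8
Kestria in 2025: 368 / 3 897 × 100 = 9.4

Kestria in 2005: 7.8
Kestria in 2025: 9.4
Higher: Kestria in 2025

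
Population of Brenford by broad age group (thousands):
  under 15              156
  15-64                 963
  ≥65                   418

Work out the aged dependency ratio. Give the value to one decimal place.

Old-age dependency ratio: 43.4

Old-age dependency ratio = 418 / 963 × 100 = 43.4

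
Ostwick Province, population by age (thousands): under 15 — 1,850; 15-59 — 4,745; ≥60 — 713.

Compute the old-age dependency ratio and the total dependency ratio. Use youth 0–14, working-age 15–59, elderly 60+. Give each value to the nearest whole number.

Old-age dependency ratio = 713 / 4,745 × 100 = 15
Total dependency ratio = (1,850 + 713) / 4,745 × 100 = 2,563 / 4,745 × 100 = 54

Old-age dependency ratio: 15
Total dependency ratio: 54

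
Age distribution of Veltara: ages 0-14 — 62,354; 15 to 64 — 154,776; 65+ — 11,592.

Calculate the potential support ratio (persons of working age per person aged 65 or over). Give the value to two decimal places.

Potential support ratio: 13.35

Potential support ratio = 154,776 / 11,592 = 13.35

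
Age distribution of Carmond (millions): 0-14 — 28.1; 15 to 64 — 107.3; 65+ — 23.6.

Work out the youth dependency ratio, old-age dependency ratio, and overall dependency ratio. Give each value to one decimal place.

Youth dependency ratio = 28.1 / 107.3 × 100 = 26.2
Old-age dependency ratio = 23.6 / 107.3 × 100 = 22.0
Total dependency ratio = (28.1 + 23.6) / 107.3 × 100 = 51.7 / 107.3 × 100 = 48.2

Youth dependency ratio: 26.2
Old-age dependency ratio: 22.0
Total dependency ratio: 48.2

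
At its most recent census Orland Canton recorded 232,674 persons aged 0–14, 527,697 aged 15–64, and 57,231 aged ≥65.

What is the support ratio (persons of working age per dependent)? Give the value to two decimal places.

Support ratio = 527,697 / (232,674 + 57,231) = 527,697 / 289,905 = 1.82

Support ratio: 1.82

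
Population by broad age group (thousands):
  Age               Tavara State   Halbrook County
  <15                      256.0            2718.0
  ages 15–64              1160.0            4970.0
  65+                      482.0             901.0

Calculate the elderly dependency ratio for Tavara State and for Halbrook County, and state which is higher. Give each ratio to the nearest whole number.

Tavara State: 482.0 / 1160.0 × 100 = 42
Halbrook County: 901.0 / 4970.0 × 100 = 18

Tavara State: 42
Halbrook County: 18
Higher: Tavara State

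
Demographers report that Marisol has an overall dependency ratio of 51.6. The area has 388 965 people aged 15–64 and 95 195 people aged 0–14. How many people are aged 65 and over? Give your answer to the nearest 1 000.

Aged 65 and over: 106 000

Total dependency ratio = (youth + elderly) / working-age × 100
51.6 = (95 195 + E) / 388 965 × 100
⇒ 106 000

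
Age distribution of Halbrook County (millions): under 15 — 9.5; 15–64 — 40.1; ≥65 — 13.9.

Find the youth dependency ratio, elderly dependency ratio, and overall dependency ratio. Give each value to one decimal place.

Youth dependency ratio = 9.5 / 40.1 × 100 = 23.7
Old-age dependency ratio = 13.9 / 40.1 × 100 = 34.7
Total dependency ratio = (9.5 + 13.9) / 40.1 × 100 = 23.4 / 40.1 × 100 = 58.4

Youth dependency ratio: 23.7
Old-age dependency ratio: 34.7
Total dependency ratio: 58.4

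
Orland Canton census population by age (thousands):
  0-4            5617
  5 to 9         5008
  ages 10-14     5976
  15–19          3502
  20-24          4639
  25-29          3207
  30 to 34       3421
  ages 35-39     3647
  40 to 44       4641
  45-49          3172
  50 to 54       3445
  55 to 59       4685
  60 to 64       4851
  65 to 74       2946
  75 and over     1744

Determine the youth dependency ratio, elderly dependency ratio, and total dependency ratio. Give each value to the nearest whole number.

Youth dependency ratio: 42
Old-age dependency ratio: 12
Total dependency ratio: 54

0–14: 5617 + 5008 + 5976 = 16601
15–64: 3502 + 4639 + 3207 + 3421 + 3647 + 4641 + 3172 + 3445 + 4685 + 4851 = 39210
65+: 2946 + 1744 = 4690
Youth dependency ratio = 16601 / 39210 × 100 = 42
Old-age dependency ratio = 4690 / 39210 × 100 = 12
Total dependency ratio = (16601 + 4690) / 39210 × 100 = 21291 / 39210 × 100 = 54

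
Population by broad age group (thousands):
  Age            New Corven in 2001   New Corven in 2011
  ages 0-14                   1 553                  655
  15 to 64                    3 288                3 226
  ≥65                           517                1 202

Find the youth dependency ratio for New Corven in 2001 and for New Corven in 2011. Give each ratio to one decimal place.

New Corven in 2001: 1 553 / 3 288 × 100 = 47.2
New Corven in 2011: 655 / 3 226 × 100 = 20.3

New Corven in 2001: 47.2
New Corven in 2011: 20.3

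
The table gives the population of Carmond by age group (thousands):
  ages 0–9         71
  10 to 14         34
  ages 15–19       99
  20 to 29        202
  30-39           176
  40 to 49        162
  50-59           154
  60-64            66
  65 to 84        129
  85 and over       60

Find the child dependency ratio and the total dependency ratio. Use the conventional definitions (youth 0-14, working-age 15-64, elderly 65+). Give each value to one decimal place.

Youth dependency ratio: 12.2
Total dependency ratio: 34.2

0–14: 71 + 34 = 105
15–64: 99 + 202 + 176 + 162 + 154 + 66 = 859
65+: 129 + 60 = 189
Youth dependency ratio = 105 / 859 × 100 = 12.2
Total dependency ratio = (105 + 189) / 859 × 100 = 294 / 859 × 100 = 34.2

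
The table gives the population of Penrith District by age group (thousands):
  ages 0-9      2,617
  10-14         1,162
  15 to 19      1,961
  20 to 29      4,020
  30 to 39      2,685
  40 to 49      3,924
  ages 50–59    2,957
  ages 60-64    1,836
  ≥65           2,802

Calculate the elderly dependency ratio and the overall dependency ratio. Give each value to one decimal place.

0–14: 2,617 + 1,162 = 3,779
15–64: 1,961 + 4,020 + 2,685 + 3,924 + 2,957 + 1,836 = 17,383
65+: 2,802
Old-age dependency ratio = 2,802 / 17,383 × 100 = 16.1
Total dependency ratio = (3,779 + 2,802) / 17,383 × 100 = 6,581 / 17,383 × 100 = 37.9

Old-age dependency ratio: 16.1
Total dependency ratio: 37.9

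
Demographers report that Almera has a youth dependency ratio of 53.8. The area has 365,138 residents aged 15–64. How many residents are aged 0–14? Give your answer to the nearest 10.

Youth dependency ratio = youth / working-age × 100
53.8 = Y / 365,138 × 100
⇒ 196,440

Aged 0–14: 196,440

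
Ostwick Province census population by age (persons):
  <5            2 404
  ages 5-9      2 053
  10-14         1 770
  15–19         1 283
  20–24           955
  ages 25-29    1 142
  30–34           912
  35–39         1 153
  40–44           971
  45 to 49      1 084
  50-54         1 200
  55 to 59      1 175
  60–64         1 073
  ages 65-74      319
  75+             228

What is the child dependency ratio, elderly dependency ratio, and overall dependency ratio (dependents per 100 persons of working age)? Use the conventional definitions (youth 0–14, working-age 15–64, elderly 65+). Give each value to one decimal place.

Youth dependency ratio: 56.9
Old-age dependency ratio: 5.0
Total dependency ratio: 61.9

0–14: 2 404 + 2 053 + 1 770 = 6 227
15–64: 1 283 + 955 + 1 142 + 912 + 1 153 + 971 + 1 084 + 1 200 + 1 175 + 1 073 = 10 948
65+: 319 + 228 = 547
Youth dependency ratio = 6 227 / 10 948 × 100 = 56.9
Old-age dependency ratio = 547 / 10 948 × 100 = 5.0
Total dependency ratio = (6 227 + 547) / 10 948 × 100 = 6 774 / 10 948 × 100 = 61.9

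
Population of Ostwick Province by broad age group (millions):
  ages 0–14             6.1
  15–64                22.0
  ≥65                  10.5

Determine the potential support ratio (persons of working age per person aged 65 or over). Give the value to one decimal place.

Potential support ratio = 22.0 / 10.5 = 2.1

Potential support ratio: 2.1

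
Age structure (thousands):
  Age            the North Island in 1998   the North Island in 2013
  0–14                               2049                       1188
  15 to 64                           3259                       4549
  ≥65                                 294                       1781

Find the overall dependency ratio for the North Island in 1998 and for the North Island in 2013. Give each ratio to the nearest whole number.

the North Island in 1998: (2049 + 294) / 3259 × 100 = 2343 / 3259 × 100 = 72
the North Island in 2013: (1188 + 1781) / 4549 × 100 = 2969 / 4549 × 100 = 65

the North Island in 1998: 72
the North Island in 2013: 65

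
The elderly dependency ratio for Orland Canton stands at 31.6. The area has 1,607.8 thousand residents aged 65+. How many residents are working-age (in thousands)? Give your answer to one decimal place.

Old-age dependency ratio = elderly / working-age × 100
31.6 = 1,607.8 / W × 100
⇒ 5,088.0

Working-age: 5,088.0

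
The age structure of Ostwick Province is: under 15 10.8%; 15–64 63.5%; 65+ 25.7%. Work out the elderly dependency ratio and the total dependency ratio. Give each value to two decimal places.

Old-age dependency ratio = 25.7 / 63.5 × 100 = 40.47
Total dependency ratio = (10.8 + 25.7) / 63.5 × 100 = 36.5 / 63.5 × 100 = 57.48

Old-age dependency ratio: 40.47
Total dependency ratio: 57.48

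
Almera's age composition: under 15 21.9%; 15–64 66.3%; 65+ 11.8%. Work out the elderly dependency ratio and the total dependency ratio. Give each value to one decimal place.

Old-age dependency ratio = 11.8 / 66.3 × 100 = 17.8
Total dependency ratio = (21.9 + 11.8) / 66.3 × 100 = 33.7 / 66.3 × 100 = 50.8

Old-age dependency ratio: 17.8
Total dependency ratio: 50.8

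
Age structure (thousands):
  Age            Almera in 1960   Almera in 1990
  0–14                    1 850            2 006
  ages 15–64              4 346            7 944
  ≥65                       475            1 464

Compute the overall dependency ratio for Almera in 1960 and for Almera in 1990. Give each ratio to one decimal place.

Almera in 1960: (1 850 + 475) / 4 346 × 100 = 2 325 / 4 346 × 100 = 53.5
Almera in 1990: (2 006 + 1 464) / 7 944 × 100 = 3 470 / 7 944 × 100 = 43.7

Almera in 1960: 53.5
Almera in 1990: 43.7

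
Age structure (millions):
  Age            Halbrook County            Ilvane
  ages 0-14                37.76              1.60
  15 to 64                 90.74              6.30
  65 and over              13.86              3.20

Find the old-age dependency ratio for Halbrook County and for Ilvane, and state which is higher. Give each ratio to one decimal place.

Halbrook County: 15.3
Ilvane: 50.8
Higher: Ilvane

Halbrook County: 13.86 / 90.74 × 100 = 15.3
Ilvane: 3.20 / 6.30 × 100 = 50.8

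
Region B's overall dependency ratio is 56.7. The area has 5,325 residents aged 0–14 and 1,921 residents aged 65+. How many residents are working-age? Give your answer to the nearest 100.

Total dependency ratio = (youth + elderly) / working-age × 100
56.7 = (5,325 + 1,921) / W × 100
⇒ 12,800

Working-age: 12,800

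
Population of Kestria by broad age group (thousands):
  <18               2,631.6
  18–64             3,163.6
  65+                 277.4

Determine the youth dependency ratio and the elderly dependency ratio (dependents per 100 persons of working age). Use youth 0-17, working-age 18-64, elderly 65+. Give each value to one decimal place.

Youth dependency ratio: 83.2
Old-age dependency ratio: 8.8

Youth dependency ratio = 2,631.6 / 3,163.6 × 100 = 83.2
Old-age dependency ratio = 277.4 / 3,163.6 × 100 = 8.8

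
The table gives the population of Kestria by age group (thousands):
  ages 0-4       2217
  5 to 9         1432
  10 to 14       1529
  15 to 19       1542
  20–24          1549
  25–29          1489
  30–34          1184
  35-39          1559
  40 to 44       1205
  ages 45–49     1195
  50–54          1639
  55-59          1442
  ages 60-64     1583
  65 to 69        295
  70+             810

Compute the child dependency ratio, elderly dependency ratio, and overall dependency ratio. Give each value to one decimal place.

Youth dependency ratio: 36.0
Old-age dependency ratio: 7.7
Total dependency ratio: 43.7

0–14: 2217 + 1432 + 1529 = 5178
15–64: 1542 + 1549 + 1489 + 1184 + 1559 + 1205 + 1195 + 1639 + 1442 + 1583 = 14387
65+: 295 + 810 = 1105
Youth dependency ratio = 5178 / 14387 × 100 = 36.0
Old-age dependency ratio = 1105 / 14387 × 100 = 7.7
Total dependency ratio = (5178 + 1105) / 14387 × 100 = 6283 / 14387 × 100 = 43.7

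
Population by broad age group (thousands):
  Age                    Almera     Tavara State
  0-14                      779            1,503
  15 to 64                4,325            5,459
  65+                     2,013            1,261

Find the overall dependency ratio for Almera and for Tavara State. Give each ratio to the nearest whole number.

Almera: (779 + 2,013) / 4,325 × 100 = 2,792 / 4,325 × 100 = 65
Tavara State: (1,503 + 1,261) / 5,459 × 100 = 2,764 / 5,459 × 100 = 51

Almera: 65
Tavara State: 51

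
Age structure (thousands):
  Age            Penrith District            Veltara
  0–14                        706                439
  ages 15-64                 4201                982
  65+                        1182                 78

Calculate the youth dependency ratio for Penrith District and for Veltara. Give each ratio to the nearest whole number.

Penrith District: 706 / 4201 × 100 = 17
Veltara: 439 / 982 × 100 = 45

Penrith District: 17
Veltara: 45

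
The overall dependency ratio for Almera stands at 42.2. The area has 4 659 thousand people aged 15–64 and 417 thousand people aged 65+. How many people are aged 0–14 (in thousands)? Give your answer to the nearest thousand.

Aged 0–14: 1 549

Total dependency ratio = (youth + elderly) / working-age × 100
42.2 = (Y + 417) / 4 659 × 100
⇒ 1 549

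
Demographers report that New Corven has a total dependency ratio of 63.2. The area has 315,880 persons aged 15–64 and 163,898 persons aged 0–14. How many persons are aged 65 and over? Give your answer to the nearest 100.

Aged 65 and over: 35,700

Total dependency ratio = (youth + elderly) / working-age × 100
63.2 = (163,898 + E) / 315,880 × 100
⇒ 35,700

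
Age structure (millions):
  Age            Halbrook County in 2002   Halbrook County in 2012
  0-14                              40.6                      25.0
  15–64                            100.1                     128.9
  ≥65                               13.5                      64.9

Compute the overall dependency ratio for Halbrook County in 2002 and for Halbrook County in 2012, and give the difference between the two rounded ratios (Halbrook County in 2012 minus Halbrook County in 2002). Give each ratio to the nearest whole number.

Halbrook County in 2002: 54
Halbrook County in 2012: 70
Difference: +16

Halbrook County in 2002: (40.6 + 13.5) / 100.1 × 100 = 54.1 / 100.1 × 100 = 54
Halbrook County in 2012: (25.0 + 64.9) / 128.9 × 100 = 89.9 / 128.9 × 100 = 70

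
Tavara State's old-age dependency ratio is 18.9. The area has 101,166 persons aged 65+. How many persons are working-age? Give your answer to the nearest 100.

Old-age dependency ratio = elderly / working-age × 100
18.9 = 101,166 / W × 100
⇒ 535,300

Working-age: 535,300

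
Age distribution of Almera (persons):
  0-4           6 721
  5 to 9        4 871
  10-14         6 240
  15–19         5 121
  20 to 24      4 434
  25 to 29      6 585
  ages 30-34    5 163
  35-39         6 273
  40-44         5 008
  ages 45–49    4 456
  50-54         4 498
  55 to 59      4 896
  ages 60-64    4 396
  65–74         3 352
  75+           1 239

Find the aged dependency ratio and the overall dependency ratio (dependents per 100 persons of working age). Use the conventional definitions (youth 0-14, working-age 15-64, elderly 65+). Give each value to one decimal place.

Old-age dependency ratio: 9.0
Total dependency ratio: 44.1

0–14: 6 721 + 4 871 + 6 240 = 17 832
15–64: 5 121 + 4 434 + 6 585 + 5 163 + 6 273 + 5 008 + 4 456 + 4 498 + 4 896 + 4 396 = 50 830
65+: 3 352 + 1 239 = 4 591
Old-age dependency ratio = 4 591 / 50 830 × 100 = 9.0
Total dependency ratio = (17 832 + 4 591) / 50 830 × 100 = 22 423 / 50 830 × 100 = 44.1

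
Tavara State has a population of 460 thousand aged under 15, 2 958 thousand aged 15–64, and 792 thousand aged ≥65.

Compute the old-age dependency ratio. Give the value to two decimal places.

Old-age dependency ratio = 792 / 2 958 × 100 = 26.77

Old-age dependency ratio: 26.77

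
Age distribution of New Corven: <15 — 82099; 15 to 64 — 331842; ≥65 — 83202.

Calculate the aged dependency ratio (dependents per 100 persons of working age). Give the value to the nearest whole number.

Old-age dependency ratio = 83202 / 331842 × 100 = 25

Old-age dependency ratio: 25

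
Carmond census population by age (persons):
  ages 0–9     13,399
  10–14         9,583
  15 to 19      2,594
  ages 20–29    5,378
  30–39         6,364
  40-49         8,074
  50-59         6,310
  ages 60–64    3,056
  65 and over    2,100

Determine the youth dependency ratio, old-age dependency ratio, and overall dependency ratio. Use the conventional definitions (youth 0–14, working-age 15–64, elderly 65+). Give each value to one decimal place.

0–14: 13,399 + 9,583 = 22,982
15–64: 2,594 + 5,378 + 6,364 + 8,074 + 6,310 + 3,056 = 31,776
65+: 2,100
Youth dependency ratio = 22,982 / 31,776 × 100 = 72.3
Old-age dependency ratio = 2,100 / 31,776 × 100 = 6.6
Total dependency ratio = (22,982 + 2,100) / 31,776 × 100 = 25,082 / 31,776 × 100 = 78.9

Youth dependency ratio: 72.3
Old-age dependency ratio: 6.6
Total dependency ratio: 78.9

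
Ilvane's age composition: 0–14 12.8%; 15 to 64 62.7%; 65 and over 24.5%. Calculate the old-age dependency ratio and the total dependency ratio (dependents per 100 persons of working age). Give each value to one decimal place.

Old-age dependency ratio = 24.5 / 62.7 × 100 = 39.1
Total dependency ratio = (12.8 + 24.5) / 62.7 × 100 = 37.3 / 62.7 × 100 = 59.5

Old-age dependency ratio: 39.1
Total dependency ratio: 59.5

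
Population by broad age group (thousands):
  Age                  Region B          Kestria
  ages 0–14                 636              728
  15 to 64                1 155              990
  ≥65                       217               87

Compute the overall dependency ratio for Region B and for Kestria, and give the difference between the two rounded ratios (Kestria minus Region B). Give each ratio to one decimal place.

Region B: (636 + 217) / 1 155 × 100 = 853 / 1 155 × 100 = 73.9
Kestria: (728 + 87) / 990 × 100 = 815 / 990 × 100 = 82.3

Region B: 73.9
Kestria: 82.3
Difference: +8.4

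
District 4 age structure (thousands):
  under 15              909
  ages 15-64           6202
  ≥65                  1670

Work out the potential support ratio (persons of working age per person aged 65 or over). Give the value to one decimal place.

Potential support ratio: 3.7

Potential support ratio = 6202 / 1670 = 3.7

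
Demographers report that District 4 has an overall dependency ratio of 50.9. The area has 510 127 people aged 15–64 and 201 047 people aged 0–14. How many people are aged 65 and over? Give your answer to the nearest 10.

Aged 65 and over: 58 610

Total dependency ratio = (youth + elderly) / working-age × 100
50.9 = (201 047 + E) / 510 127 × 100
⇒ 58 610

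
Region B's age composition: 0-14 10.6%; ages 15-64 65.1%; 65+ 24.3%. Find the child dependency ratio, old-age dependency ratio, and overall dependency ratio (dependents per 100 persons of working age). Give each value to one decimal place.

Youth dependency ratio = 10.6 / 65.1 × 100 = 16.3
Old-age dependency ratio = 24.3 / 65.1 × 100 = 37.3
Total dependency ratio = (10.6 + 24.3) / 65.1 × 100 = 34.9 / 65.1 × 100 = 53.6

Youth dependency ratio: 16.3
Old-age dependency ratio: 37.3
Total dependency ratio: 53.6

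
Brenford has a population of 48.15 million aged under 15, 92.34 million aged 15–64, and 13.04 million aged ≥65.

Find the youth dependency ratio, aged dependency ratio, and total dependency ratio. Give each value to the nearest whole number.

Youth dependency ratio = 48.15 / 92.34 × 100 = 52
Old-age dependency ratio = 13.04 / 92.34 × 100 = 14
Total dependency ratio = (48.15 + 13.04) / 92.34 × 100 = 61.19 / 92.34 × 100 = 66

Youth dependency ratio: 52
Old-age dependency ratio: 14
Total dependency ratio: 66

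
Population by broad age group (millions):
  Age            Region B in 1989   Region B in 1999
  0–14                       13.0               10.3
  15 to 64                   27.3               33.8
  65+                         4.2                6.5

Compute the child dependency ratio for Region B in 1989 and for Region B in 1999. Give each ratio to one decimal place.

Region B in 1989: 13.0 / 27.3 × 100 = 47.6
Region B in 1999: 10.3 / 33.8 × 100 = 30.5

Region B in 1989: 47.6
Region B in 1999: 30.5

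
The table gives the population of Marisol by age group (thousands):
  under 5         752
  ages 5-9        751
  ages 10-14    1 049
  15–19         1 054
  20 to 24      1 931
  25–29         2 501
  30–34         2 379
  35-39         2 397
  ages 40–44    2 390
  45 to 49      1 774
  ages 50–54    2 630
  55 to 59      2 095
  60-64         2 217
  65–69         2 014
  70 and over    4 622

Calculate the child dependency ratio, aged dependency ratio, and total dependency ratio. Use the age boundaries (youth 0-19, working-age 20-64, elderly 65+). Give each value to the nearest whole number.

0–19: 752 + 751 + 1 049 + 1 054 = 3 606
20–64: 1 931 + 2 501 + 2 379 + 2 397 + 2 390 + 1 774 + 2 630 + 2 095 + 2 217 = 20 314
65+: 2 014 + 4 622 = 6 636
Youth dependency ratio = 3 606 / 20 314 × 100 = 18
Old-age dependency ratio = 6 636 / 20 314 × 100 = 33
Total dependency ratio = (3 606 + 6 636) / 20 314 × 100 = 10 242 / 20 314 × 100 = 50

Youth dependency ratio: 18
Old-age dependency ratio: 33
Total dependency ratio: 50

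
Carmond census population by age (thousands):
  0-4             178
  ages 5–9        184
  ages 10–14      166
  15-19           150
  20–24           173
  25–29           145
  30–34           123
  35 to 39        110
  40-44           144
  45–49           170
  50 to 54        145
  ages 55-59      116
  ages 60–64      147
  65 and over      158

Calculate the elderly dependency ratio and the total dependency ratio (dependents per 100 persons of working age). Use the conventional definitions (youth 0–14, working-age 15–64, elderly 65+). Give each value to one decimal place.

Old-age dependency ratio: 11.1
Total dependency ratio: 48.2

0–14: 178 + 184 + 166 = 528
15–64: 150 + 173 + 145 + 123 + 110 + 144 + 170 + 145 + 116 + 147 = 1 423
65+: 158
Old-age dependency ratio = 158 / 1 423 × 100 = 11.1
Total dependency ratio = (528 + 158) / 1 423 × 100 = 686 / 1 423 × 100 = 48.2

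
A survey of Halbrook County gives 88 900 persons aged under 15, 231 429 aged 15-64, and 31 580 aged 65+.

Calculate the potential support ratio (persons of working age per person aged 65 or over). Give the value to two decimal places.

Potential support ratio = 231 429 / 31 580 = 7.33

Potential support ratio: 7.33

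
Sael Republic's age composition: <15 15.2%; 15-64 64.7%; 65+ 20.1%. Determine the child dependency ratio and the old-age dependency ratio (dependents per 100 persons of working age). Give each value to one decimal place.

Youth dependency ratio: 23.5
Old-age dependency ratio: 31.1

Youth dependency ratio = 15.2 / 64.7 × 100 = 23.5
Old-age dependency ratio = 20.1 / 64.7 × 100 = 31.1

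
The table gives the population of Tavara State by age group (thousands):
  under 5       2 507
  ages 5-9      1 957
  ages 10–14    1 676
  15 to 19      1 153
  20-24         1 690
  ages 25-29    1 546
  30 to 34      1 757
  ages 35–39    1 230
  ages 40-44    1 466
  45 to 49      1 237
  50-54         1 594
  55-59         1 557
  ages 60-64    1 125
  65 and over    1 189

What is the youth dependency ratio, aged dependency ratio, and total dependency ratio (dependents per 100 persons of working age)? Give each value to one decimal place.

Youth dependency ratio: 42.8
Old-age dependency ratio: 8.3
Total dependency ratio: 51.1

0–14: 2 507 + 1 957 + 1 676 = 6 140
15–64: 1 153 + 1 690 + 1 546 + 1 757 + 1 230 + 1 466 + 1 237 + 1 594 + 1 557 + 1 125 = 14 355
65+: 1 189
Youth dependency ratio = 6 140 / 14 355 × 100 = 42.8
Old-age dependency ratio = 1 189 / 14 355 × 100 = 8.3
Total dependency ratio = (6 140 + 1 189) / 14 355 × 100 = 7 329 / 14 355 × 100 = 51.1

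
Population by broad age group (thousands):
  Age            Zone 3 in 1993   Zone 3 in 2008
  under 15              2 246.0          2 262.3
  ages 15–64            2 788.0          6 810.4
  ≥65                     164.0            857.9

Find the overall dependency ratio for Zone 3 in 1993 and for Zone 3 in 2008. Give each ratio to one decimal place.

Zone 3 in 1993: (2 246.0 + 164.0) / 2 788.0 × 100 = 2 410.0 / 2 788.0 × 100 = 86.4
Zone 3 in 2008: (2 262.3 + 857.9) / 6 810.4 × 100 = 3 120.2 / 6 810.4 × 100 = 45.8

Zone 3 in 1993: 86.4
Zone 3 in 2008: 45.8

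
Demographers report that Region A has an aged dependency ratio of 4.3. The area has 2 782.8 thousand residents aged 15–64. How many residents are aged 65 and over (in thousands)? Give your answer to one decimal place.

Old-age dependency ratio = elderly / working-age × 100
4.3 = E / 2 782.8 × 100
⇒ 119.7

Aged 65 and over: 119.7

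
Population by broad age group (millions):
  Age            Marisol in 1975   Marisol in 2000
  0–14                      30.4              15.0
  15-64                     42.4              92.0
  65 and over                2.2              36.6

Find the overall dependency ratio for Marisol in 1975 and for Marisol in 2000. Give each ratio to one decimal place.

Marisol in 1975: (30.4 + 2.2) / 42.4 × 100 = 32.6 / 42.4 × 100 = 76.9
Marisol in 2000: (15.0 + 36.6) / 92.0 × 100 = 51.6 / 92.0 × 100 = 56.1

Marisol in 1975: 76.9
Marisol in 2000: 56.1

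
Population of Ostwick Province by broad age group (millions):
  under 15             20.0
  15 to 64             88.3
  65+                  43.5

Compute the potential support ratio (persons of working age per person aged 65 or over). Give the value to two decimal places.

Potential support ratio: 2.03

Potential support ratio = 88.3 / 43.5 = 2.03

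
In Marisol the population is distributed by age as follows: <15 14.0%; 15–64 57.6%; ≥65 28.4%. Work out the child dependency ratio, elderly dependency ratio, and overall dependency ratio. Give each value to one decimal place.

Youth dependency ratio: 24.3
Old-age dependency ratio: 49.3
Total dependency ratio: 73.6

Youth dependency ratio = 14.0 / 57.6 × 100 = 24.3
Old-age dependency ratio = 28.4 / 57.6 × 100 = 49.3
Total dependency ratio = (14.0 + 28.4) / 57.6 × 100 = 42.4 / 57.6 × 100 = 73.6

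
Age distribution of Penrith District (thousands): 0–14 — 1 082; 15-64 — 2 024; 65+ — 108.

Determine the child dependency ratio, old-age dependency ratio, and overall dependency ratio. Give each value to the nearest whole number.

Youth dependency ratio: 53
Old-age dependency ratio: 5
Total dependency ratio: 59

Youth dependency ratio = 1 082 / 2 024 × 100 = 53
Old-age dependency ratio = 108 / 2 024 × 100 = 5
Total dependency ratio = (1 082 + 108) / 2 024 × 100 = 1 190 / 2 024 × 100 = 59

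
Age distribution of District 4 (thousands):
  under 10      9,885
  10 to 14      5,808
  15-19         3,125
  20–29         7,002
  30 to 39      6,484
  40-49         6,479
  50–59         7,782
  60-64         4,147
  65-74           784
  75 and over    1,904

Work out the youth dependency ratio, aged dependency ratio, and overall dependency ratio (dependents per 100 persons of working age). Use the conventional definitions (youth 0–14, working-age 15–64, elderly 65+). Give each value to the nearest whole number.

0–14: 9,885 + 5,808 = 15,693
15–64: 3,125 + 7,002 + 6,484 + 6,479 + 7,782 + 4,147 = 35,019
65+: 784 + 1,904 = 2,688
Youth dependency ratio = 15,693 / 35,019 × 100 = 45
Old-age dependency ratio = 2,688 / 35,019 × 100 = 8
Total dependency ratio = (15,693 + 2,688) / 35,019 × 100 = 18,381 / 35,019 × 100 = 52

Youth dependency ratio: 45
Old-age dependency ratio: 8
Total dependency ratio: 52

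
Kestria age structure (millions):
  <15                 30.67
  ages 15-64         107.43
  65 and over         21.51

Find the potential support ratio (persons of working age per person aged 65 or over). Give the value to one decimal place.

Potential support ratio = 107.43 / 21.51 = 5.0

Potential support ratio: 5.0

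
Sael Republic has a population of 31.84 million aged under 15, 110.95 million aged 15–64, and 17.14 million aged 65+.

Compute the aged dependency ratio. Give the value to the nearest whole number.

Old-age dependency ratio = 17.14 / 110.95 × 100 = 15

Old-age dependency ratio: 15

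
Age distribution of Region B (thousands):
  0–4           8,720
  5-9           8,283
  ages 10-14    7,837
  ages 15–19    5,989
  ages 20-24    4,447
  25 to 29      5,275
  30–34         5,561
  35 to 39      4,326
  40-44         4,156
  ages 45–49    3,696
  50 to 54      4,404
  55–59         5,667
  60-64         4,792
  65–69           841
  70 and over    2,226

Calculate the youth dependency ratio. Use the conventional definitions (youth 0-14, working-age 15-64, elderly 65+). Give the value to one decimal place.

Youth dependency ratio: 51.4

0–14: 8,720 + 8,283 + 7,837 = 24,840
15–64: 5,989 + 4,447 + 5,275 + 5,561 + 4,326 + 4,156 + 3,696 + 4,404 + 5,667 + 4,792 = 48,313
65+: 841 + 2,226 = 3,067
Youth dependency ratio = 24,840 / 48,313 × 100 = 51.4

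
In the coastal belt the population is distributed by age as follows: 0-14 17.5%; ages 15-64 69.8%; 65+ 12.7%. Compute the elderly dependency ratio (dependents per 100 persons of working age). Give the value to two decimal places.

Old-age dependency ratio = 12.7 / 69.8 × 100 = 18.19

Old-age dependency ratio: 18.19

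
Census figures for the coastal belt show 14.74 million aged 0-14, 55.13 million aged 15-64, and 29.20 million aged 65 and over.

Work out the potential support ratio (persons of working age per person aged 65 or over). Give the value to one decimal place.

Potential support ratio = 55.13 / 29.20 = 1.9

Potential support ratio: 1.9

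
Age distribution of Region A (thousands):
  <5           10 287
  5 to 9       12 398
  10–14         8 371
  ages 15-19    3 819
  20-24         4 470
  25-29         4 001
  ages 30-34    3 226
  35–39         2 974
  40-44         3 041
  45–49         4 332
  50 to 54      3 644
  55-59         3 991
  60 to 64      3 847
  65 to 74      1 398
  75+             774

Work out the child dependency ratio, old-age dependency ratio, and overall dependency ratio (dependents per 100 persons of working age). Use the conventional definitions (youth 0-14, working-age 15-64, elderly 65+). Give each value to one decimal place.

Youth dependency ratio: 83.2
Old-age dependency ratio: 5.8
Total dependency ratio: 89.0

0–14: 10 287 + 12 398 + 8 371 = 31 056
15–64: 3 819 + 4 470 + 4 001 + 3 226 + 2 974 + 3 041 + 4 332 + 3 644 + 3 991 + 3 847 = 37 345
65+: 1 398 + 774 = 2 172
Youth dependency ratio = 31 056 / 37 345 × 100 = 83.2
Old-age dependency ratio = 2 172 / 37 345 × 100 = 5.8
Total dependency ratio = (31 056 + 2 172) / 37 345 × 100 = 33 228 / 37 345 × 100 = 89.0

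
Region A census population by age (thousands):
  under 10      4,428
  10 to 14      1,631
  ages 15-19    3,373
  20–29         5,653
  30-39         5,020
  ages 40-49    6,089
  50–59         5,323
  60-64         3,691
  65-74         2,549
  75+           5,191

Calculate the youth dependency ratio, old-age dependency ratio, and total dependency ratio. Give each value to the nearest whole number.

Youth dependency ratio: 21
Old-age dependency ratio: 27
Total dependency ratio: 47

0–14: 4,428 + 1,631 = 6,059
15–64: 3,373 + 5,653 + 5,020 + 6,089 + 5,323 + 3,691 = 29,149
65+: 2,549 + 5,191 = 7,740
Youth dependency ratio = 6,059 / 29,149 × 100 = 21
Old-age dependency ratio = 7,740 / 29,149 × 100 = 27
Total dependency ratio = (6,059 + 7,740) / 29,149 × 100 = 13,799 / 29,149 × 100 = 47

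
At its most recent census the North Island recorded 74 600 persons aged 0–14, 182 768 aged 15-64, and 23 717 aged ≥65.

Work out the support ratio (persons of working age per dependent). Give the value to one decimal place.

Support ratio = 182 768 / (74 600 + 23 717) = 182 768 / 98 317 = 1.9

Support ratio: 1.9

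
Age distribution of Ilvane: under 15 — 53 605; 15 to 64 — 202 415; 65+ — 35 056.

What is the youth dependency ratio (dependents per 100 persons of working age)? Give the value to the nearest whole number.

Youth dependency ratio: 26

Youth dependency ratio = 53 605 / 202 415 × 100 = 26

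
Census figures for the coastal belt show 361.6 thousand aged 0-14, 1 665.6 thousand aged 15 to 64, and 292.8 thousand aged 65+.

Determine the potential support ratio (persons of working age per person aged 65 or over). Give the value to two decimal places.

Potential support ratio = 1 665.6 / 292.8 = 5.69

Potential support ratio: 5.69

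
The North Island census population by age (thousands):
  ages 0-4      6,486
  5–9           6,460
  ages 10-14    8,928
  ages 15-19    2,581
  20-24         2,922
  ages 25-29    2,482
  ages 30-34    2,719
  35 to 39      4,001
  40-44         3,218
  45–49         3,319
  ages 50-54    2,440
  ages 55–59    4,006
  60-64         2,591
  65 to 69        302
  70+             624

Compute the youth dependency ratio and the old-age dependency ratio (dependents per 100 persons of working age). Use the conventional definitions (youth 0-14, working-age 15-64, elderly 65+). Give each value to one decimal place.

0–14: 6,486 + 6,460 + 8,928 = 21,874
15–64: 2,581 + 2,922 + 2,482 + 2,719 + 4,001 + 3,218 + 3,319 + 2,440 + 4,006 + 2,591 = 30,279
65+: 302 + 624 = 926
Youth dependency ratio = 21,874 / 30,279 × 100 = 72.2
Old-age dependency ratio = 926 / 30,279 × 100 = 3.1

Youth dependency ratio: 72.2
Old-age dependency ratio: 3.1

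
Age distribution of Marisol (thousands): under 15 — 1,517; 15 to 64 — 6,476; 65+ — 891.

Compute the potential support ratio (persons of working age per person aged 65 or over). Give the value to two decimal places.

Potential support ratio: 7.27

Potential support ratio = 6,476 / 891 = 7.27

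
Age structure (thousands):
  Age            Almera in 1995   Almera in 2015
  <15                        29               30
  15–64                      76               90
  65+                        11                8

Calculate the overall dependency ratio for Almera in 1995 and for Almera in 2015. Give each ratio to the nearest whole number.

Almera in 1995: 53
Almera in 2015: 42

Almera in 1995: (29 + 11) / 76 × 100 = 40 / 76 × 100 = 53
Almera in 2015: (30 + 8) / 90 × 100 = 38 / 90 × 100 = 42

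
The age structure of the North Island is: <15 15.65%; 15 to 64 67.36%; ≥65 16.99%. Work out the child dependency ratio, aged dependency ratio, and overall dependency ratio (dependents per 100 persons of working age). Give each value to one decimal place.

Youth dependency ratio: 23.2
Old-age dependency ratio: 25.2
Total dependency ratio: 48.5

Youth dependency ratio = 15.65 / 67.36 × 100 = 23.2
Old-age dependency ratio = 16.99 / 67.36 × 100 = 25.2
Total dependency ratio = (15.65 + 16.99) / 67.36 × 100 = 32.64 / 67.36 × 100 = 48.5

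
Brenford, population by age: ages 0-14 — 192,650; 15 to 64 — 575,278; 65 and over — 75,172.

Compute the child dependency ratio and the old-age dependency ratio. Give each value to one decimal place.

Youth dependency ratio: 33.5
Old-age dependency ratio: 13.1

Youth dependency ratio = 192,650 / 575,278 × 100 = 33.5
Old-age dependency ratio = 75,172 / 575,278 × 100 = 13.1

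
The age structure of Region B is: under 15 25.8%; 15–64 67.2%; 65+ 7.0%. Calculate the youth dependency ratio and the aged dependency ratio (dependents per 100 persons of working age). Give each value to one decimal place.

Youth dependency ratio = 25.8 / 67.2 × 100 = 38.4
Old-age dependency ratio = 7.0 / 67.2 × 100 = 10.4

Youth dependency ratio: 38.4
Old-age dependency ratio: 10.4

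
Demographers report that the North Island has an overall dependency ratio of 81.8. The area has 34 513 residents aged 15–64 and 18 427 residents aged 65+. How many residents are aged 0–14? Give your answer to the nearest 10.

Aged 0–14: 9 800

Total dependency ratio = (youth + elderly) / working-age × 100
81.8 = (Y + 18 427) / 34 513 × 100
⇒ 9 800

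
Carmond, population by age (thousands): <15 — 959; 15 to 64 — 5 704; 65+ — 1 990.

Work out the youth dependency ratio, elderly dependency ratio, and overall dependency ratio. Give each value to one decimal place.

Youth dependency ratio: 16.8
Old-age dependency ratio: 34.9
Total dependency ratio: 51.7

Youth dependency ratio = 959 / 5 704 × 100 = 16.8
Old-age dependency ratio = 1 990 / 5 704 × 100 = 34.9
Total dependency ratio = (959 + 1 990) / 5 704 × 100 = 2 949 / 5 704 × 100 = 51.7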